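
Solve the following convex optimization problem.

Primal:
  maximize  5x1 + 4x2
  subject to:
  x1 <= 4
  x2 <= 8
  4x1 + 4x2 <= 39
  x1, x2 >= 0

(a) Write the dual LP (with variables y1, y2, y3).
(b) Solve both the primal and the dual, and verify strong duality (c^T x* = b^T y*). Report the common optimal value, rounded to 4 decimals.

The standard primal-dual pair for 'max c^T x s.t. A x <= b, x >= 0' is:
  Dual:  min b^T y  s.t.  A^T y >= c,  y >= 0.

So the dual LP is:
  minimize  4y1 + 8y2 + 39y3
  subject to:
    y1 + 4y3 >= 5
    y2 + 4y3 >= 4
    y1, y2, y3 >= 0

Solving the primal: x* = (4, 5.75).
  primal value c^T x* = 43.
Solving the dual: y* = (1, 0, 1).
  dual value b^T y* = 43.
Strong duality: c^T x* = b^T y*. Confirmed.

43


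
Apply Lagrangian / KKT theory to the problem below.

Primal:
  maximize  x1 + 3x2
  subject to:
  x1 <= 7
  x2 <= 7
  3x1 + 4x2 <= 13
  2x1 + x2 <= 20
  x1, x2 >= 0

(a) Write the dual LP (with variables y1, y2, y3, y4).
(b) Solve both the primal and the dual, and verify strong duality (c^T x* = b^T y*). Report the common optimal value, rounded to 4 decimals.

The standard primal-dual pair for 'max c^T x s.t. A x <= b, x >= 0' is:
  Dual:  min b^T y  s.t.  A^T y >= c,  y >= 0.

So the dual LP is:
  minimize  7y1 + 7y2 + 13y3 + 20y4
  subject to:
    y1 + 3y3 + 2y4 >= 1
    y2 + 4y3 + y4 >= 3
    y1, y2, y3, y4 >= 0

Solving the primal: x* = (0, 3.25).
  primal value c^T x* = 9.75.
Solving the dual: y* = (0, 0, 0.75, 0).
  dual value b^T y* = 9.75.
Strong duality: c^T x* = b^T y*. Confirmed.

9.75


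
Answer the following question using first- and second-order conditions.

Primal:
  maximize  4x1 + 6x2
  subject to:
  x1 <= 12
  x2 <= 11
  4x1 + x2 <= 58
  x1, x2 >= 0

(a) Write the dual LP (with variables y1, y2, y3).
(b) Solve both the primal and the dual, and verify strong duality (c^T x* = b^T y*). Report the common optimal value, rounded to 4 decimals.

The standard primal-dual pair for 'max c^T x s.t. A x <= b, x >= 0' is:
  Dual:  min b^T y  s.t.  A^T y >= c,  y >= 0.

So the dual LP is:
  minimize  12y1 + 11y2 + 58y3
  subject to:
    y1 + 4y3 >= 4
    y2 + y3 >= 6
    y1, y2, y3 >= 0

Solving the primal: x* = (11.75, 11).
  primal value c^T x* = 113.
Solving the dual: y* = (0, 5, 1).
  dual value b^T y* = 113.
Strong duality: c^T x* = b^T y*. Confirmed.

113


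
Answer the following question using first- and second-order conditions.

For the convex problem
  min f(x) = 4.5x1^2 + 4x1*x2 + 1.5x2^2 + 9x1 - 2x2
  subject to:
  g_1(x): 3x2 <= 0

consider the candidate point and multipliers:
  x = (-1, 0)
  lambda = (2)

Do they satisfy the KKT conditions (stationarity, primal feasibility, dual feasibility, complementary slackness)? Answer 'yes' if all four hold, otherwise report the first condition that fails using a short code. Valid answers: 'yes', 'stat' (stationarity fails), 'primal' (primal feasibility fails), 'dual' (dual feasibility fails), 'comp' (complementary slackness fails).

Gradient of f: grad f(x) = Q x + c = (0, -6)
Constraint values g_i(x) = a_i^T x - b_i:
  g_1((-1, 0)) = 0
Stationarity residual: grad f(x) + sum_i lambda_i a_i = (0, 0)
  -> stationarity OK
Primal feasibility (all g_i <= 0): OK
Dual feasibility (all lambda_i >= 0): OK
Complementary slackness (lambda_i * g_i(x) = 0 for all i): OK

Verdict: yes, KKT holds.

yes


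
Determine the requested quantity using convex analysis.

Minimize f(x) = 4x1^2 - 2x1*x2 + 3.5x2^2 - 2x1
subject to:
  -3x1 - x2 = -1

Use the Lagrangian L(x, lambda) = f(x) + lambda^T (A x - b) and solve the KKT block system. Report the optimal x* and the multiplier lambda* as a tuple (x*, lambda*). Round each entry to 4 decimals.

Form the Lagrangian:
  L(x, lambda) = (1/2) x^T Q x + c^T x + lambda^T (A x - b)
Stationarity (grad_x L = 0): Q x + c + A^T lambda = 0.
Primal feasibility: A x = b.

This gives the KKT block system:
  [ Q   A^T ] [ x     ]   [-c ]
  [ A    0  ] [ lambda ] = [ b ]

Solving the linear system:
  x*      = (0.3012, 0.0964)
  lambda* = (0.0723)
  f(x*)   = -0.2651

x* = (0.3012, 0.0964), lambda* = (0.0723)


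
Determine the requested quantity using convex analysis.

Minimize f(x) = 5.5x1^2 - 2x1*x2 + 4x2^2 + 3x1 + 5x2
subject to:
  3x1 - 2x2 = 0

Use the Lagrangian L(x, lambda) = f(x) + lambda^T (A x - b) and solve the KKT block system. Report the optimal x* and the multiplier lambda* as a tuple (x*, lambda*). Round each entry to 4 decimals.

Form the Lagrangian:
  L(x, lambda) = (1/2) x^T Q x + c^T x + lambda^T (A x - b)
Stationarity (grad_x L = 0): Q x + c + A^T lambda = 0.
Primal feasibility: A x = b.

This gives the KKT block system:
  [ Q   A^T ] [ x     ]   [-c ]
  [ A    0  ] [ lambda ] = [ b ]

Solving the linear system:
  x*      = (-0.4565, -0.6848)
  lambda* = (0.2174)
  f(x*)   = -2.3967

x* = (-0.4565, -0.6848), lambda* = (0.2174)


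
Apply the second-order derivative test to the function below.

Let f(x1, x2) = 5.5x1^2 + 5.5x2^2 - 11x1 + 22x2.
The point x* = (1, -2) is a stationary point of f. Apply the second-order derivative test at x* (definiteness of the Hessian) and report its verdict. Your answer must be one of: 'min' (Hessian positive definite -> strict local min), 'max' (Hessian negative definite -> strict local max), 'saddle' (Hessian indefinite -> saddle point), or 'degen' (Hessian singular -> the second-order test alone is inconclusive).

Compute the Hessian H = grad^2 f:
  H = [[11, 0], [0, 11]]
Verify stationarity: grad f(x*) = H x* + g = (0, 0).
Eigenvalues of H: 11, 11.
Both eigenvalues > 0, so H is positive definite -> x* is a strict local min.

min


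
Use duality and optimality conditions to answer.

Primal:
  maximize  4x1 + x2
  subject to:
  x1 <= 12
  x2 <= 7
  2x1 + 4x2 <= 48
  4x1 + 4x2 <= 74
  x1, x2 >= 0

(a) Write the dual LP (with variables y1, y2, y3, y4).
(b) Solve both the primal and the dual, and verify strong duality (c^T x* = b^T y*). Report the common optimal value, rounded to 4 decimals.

The standard primal-dual pair for 'max c^T x s.t. A x <= b, x >= 0' is:
  Dual:  min b^T y  s.t.  A^T y >= c,  y >= 0.

So the dual LP is:
  minimize  12y1 + 7y2 + 48y3 + 74y4
  subject to:
    y1 + 2y3 + 4y4 >= 4
    y2 + 4y3 + 4y4 >= 1
    y1, y2, y3, y4 >= 0

Solving the primal: x* = (12, 6).
  primal value c^T x* = 54.
Solving the dual: y* = (3.5, 0, 0.25, 0).
  dual value b^T y* = 54.
Strong duality: c^T x* = b^T y*. Confirmed.

54


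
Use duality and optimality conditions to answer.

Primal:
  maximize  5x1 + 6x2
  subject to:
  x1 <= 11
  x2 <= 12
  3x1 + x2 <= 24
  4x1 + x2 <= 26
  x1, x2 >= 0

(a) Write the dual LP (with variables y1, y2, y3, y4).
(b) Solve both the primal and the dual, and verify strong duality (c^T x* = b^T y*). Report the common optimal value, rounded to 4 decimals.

The standard primal-dual pair for 'max c^T x s.t. A x <= b, x >= 0' is:
  Dual:  min b^T y  s.t.  A^T y >= c,  y >= 0.

So the dual LP is:
  minimize  11y1 + 12y2 + 24y3 + 26y4
  subject to:
    y1 + 3y3 + 4y4 >= 5
    y2 + y3 + y4 >= 6
    y1, y2, y3, y4 >= 0

Solving the primal: x* = (3.5, 12).
  primal value c^T x* = 89.5.
Solving the dual: y* = (0, 4.75, 0, 1.25).
  dual value b^T y* = 89.5.
Strong duality: c^T x* = b^T y*. Confirmed.

89.5


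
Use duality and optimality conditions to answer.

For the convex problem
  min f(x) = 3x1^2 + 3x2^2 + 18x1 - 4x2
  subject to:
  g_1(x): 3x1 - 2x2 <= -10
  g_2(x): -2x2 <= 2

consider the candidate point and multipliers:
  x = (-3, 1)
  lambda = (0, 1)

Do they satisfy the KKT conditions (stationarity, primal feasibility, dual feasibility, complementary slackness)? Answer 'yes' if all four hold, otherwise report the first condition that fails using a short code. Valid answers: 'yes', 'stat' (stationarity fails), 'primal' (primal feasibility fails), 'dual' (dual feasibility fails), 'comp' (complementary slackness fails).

Gradient of f: grad f(x) = Q x + c = (0, 2)
Constraint values g_i(x) = a_i^T x - b_i:
  g_1((-3, 1)) = -1
  g_2((-3, 1)) = -4
Stationarity residual: grad f(x) + sum_i lambda_i a_i = (0, 0)
  -> stationarity OK
Primal feasibility (all g_i <= 0): OK
Dual feasibility (all lambda_i >= 0): OK
Complementary slackness (lambda_i * g_i(x) = 0 for all i): FAILS

Verdict: the first failing condition is complementary_slackness -> comp.

comp


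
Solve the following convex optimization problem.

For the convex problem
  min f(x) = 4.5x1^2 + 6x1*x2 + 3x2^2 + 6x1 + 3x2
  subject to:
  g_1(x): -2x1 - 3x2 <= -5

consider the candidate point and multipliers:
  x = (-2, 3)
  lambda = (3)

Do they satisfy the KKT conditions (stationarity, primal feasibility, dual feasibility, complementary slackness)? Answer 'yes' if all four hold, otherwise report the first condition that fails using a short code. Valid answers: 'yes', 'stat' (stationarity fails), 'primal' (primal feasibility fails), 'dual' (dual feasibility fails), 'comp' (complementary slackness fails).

Gradient of f: grad f(x) = Q x + c = (6, 9)
Constraint values g_i(x) = a_i^T x - b_i:
  g_1((-2, 3)) = 0
Stationarity residual: grad f(x) + sum_i lambda_i a_i = (0, 0)
  -> stationarity OK
Primal feasibility (all g_i <= 0): OK
Dual feasibility (all lambda_i >= 0): OK
Complementary slackness (lambda_i * g_i(x) = 0 for all i): OK

Verdict: yes, KKT holds.

yes


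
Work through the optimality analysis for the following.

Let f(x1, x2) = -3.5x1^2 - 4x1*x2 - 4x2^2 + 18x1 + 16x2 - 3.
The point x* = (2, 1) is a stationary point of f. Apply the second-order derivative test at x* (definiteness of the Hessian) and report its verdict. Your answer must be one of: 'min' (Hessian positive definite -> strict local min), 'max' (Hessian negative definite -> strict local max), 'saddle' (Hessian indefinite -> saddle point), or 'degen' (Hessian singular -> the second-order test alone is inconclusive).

Compute the Hessian H = grad^2 f:
  H = [[-7, -4], [-4, -8]]
Verify stationarity: grad f(x*) = H x* + g = (0, 0).
Eigenvalues of H: -11.5311, -3.4689.
Both eigenvalues < 0, so H is negative definite -> x* is a strict local max.

max


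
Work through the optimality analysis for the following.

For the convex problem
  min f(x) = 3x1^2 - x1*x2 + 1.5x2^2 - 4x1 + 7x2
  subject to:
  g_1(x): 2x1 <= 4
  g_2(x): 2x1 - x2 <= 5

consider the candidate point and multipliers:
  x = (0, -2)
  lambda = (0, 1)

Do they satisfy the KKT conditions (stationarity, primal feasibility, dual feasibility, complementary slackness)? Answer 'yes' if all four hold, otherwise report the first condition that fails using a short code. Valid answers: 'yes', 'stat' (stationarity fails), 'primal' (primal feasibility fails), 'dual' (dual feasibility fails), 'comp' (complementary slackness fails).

Gradient of f: grad f(x) = Q x + c = (-2, 1)
Constraint values g_i(x) = a_i^T x - b_i:
  g_1((0, -2)) = -4
  g_2((0, -2)) = -3
Stationarity residual: grad f(x) + sum_i lambda_i a_i = (0, 0)
  -> stationarity OK
Primal feasibility (all g_i <= 0): OK
Dual feasibility (all lambda_i >= 0): OK
Complementary slackness (lambda_i * g_i(x) = 0 for all i): FAILS

Verdict: the first failing condition is complementary_slackness -> comp.

comp


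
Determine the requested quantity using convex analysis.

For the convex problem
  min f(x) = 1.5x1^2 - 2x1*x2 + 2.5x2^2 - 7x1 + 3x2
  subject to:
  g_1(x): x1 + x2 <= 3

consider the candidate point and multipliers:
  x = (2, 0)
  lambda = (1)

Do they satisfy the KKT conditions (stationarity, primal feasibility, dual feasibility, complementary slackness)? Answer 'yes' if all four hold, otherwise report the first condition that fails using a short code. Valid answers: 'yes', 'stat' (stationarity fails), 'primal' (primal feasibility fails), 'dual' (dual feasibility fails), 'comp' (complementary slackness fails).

Gradient of f: grad f(x) = Q x + c = (-1, -1)
Constraint values g_i(x) = a_i^T x - b_i:
  g_1((2, 0)) = -1
Stationarity residual: grad f(x) + sum_i lambda_i a_i = (0, 0)
  -> stationarity OK
Primal feasibility (all g_i <= 0): OK
Dual feasibility (all lambda_i >= 0): OK
Complementary slackness (lambda_i * g_i(x) = 0 for all i): FAILS

Verdict: the first failing condition is complementary_slackness -> comp.

comp


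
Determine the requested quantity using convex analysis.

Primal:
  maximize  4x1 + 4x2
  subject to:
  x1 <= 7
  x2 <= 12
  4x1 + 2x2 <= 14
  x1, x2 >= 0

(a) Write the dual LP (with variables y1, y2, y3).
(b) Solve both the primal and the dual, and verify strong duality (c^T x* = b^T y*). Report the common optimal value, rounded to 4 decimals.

The standard primal-dual pair for 'max c^T x s.t. A x <= b, x >= 0' is:
  Dual:  min b^T y  s.t.  A^T y >= c,  y >= 0.

So the dual LP is:
  minimize  7y1 + 12y2 + 14y3
  subject to:
    y1 + 4y3 >= 4
    y2 + 2y3 >= 4
    y1, y2, y3 >= 0

Solving the primal: x* = (0, 7).
  primal value c^T x* = 28.
Solving the dual: y* = (0, 0, 2).
  dual value b^T y* = 28.
Strong duality: c^T x* = b^T y*. Confirmed.

28


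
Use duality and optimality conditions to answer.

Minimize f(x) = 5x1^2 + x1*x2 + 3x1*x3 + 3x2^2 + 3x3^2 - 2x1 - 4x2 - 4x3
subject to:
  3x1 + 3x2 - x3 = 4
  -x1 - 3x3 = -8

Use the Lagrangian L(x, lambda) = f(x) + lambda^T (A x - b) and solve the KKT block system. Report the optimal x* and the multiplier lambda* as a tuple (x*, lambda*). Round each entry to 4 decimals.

Form the Lagrangian:
  L(x, lambda) = (1/2) x^T Q x + c^T x + lambda^T (A x - b)
Stationarity (grad_x L = 0): Q x + c + A^T lambda = 0.
Primal feasibility: A x = b.

This gives the KKT block system:
  [ Q   A^T ] [ x     ]   [-c ]
  [ A    0  ] [ lambda ] = [ b ]

Solving the linear system:
  x*      = (0.4439, 1.7291, 2.5187)
  lambda* = (-2.2727, 4.9055)
  f(x*)   = 15.2282

x* = (0.4439, 1.7291, 2.5187), lambda* = (-2.2727, 4.9055)


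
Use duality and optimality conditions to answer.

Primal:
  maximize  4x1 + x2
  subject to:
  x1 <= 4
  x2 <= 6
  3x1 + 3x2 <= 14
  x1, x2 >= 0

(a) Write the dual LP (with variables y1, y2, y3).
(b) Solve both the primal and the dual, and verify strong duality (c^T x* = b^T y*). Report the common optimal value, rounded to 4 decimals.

The standard primal-dual pair for 'max c^T x s.t. A x <= b, x >= 0' is:
  Dual:  min b^T y  s.t.  A^T y >= c,  y >= 0.

So the dual LP is:
  minimize  4y1 + 6y2 + 14y3
  subject to:
    y1 + 3y3 >= 4
    y2 + 3y3 >= 1
    y1, y2, y3 >= 0

Solving the primal: x* = (4, 0.6667).
  primal value c^T x* = 16.6667.
Solving the dual: y* = (3, 0, 0.3333).
  dual value b^T y* = 16.6667.
Strong duality: c^T x* = b^T y*. Confirmed.

16.6667


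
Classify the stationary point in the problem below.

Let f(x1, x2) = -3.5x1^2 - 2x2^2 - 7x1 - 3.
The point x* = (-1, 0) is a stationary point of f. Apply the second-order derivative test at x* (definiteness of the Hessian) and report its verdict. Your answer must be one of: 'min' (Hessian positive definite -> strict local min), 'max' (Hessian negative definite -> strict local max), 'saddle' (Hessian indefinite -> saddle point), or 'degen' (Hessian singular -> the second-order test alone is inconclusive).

Compute the Hessian H = grad^2 f:
  H = [[-7, 0], [0, -4]]
Verify stationarity: grad f(x*) = H x* + g = (0, 0).
Eigenvalues of H: -7, -4.
Both eigenvalues < 0, so H is negative definite -> x* is a strict local max.

max


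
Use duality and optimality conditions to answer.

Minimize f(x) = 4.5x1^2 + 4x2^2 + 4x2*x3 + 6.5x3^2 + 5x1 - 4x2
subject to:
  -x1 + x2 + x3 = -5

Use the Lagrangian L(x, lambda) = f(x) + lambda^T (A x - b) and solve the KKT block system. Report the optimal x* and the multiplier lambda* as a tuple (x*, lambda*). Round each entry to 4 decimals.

Form the Lagrangian:
  L(x, lambda) = (1/2) x^T Q x + c^T x + lambda^T (A x - b)
Stationarity (grad_x L = 0): Q x + c + A^T lambda = 0.
Primal feasibility: A x = b.

This gives the KKT block system:
  [ Q   A^T ] [ x     ]   [-c ]
  [ A    0  ] [ lambda ] = [ b ]

Solving the linear system:
  x*      = (2.0049, -1.7659, -1.2293)
  lambda* = (23.0439)
  f(x*)   = 66.1537

x* = (2.0049, -1.7659, -1.2293), lambda* = (23.0439)


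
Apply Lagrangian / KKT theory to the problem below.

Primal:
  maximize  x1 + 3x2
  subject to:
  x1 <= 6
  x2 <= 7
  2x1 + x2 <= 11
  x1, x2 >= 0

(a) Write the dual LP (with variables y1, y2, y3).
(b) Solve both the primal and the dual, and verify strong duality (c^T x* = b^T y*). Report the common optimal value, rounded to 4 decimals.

The standard primal-dual pair for 'max c^T x s.t. A x <= b, x >= 0' is:
  Dual:  min b^T y  s.t.  A^T y >= c,  y >= 0.

So the dual LP is:
  minimize  6y1 + 7y2 + 11y3
  subject to:
    y1 + 2y3 >= 1
    y2 + y3 >= 3
    y1, y2, y3 >= 0

Solving the primal: x* = (2, 7).
  primal value c^T x* = 23.
Solving the dual: y* = (0, 2.5, 0.5).
  dual value b^T y* = 23.
Strong duality: c^T x* = b^T y*. Confirmed.

23


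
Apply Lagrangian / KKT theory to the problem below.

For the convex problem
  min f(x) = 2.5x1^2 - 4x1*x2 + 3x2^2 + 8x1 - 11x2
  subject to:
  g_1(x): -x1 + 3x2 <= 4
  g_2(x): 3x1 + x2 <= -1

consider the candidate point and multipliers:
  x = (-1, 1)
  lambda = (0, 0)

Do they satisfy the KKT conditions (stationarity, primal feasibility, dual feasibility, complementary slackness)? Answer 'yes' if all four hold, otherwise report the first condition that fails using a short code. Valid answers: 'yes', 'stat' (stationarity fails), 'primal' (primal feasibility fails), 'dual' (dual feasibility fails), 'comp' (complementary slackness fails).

Gradient of f: grad f(x) = Q x + c = (-1, -1)
Constraint values g_i(x) = a_i^T x - b_i:
  g_1((-1, 1)) = 0
  g_2((-1, 1)) = -1
Stationarity residual: grad f(x) + sum_i lambda_i a_i = (-1, -1)
  -> stationarity FAILS
Primal feasibility (all g_i <= 0): OK
Dual feasibility (all lambda_i >= 0): OK
Complementary slackness (lambda_i * g_i(x) = 0 for all i): OK

Verdict: the first failing condition is stationarity -> stat.

stat


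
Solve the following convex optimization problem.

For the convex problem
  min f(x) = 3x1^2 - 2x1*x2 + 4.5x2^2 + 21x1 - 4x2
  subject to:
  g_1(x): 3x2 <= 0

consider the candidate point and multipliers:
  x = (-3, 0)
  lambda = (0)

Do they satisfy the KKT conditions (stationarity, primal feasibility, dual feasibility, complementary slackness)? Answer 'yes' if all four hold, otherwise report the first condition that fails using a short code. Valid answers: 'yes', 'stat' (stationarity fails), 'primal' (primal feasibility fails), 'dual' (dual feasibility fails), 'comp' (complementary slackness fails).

Gradient of f: grad f(x) = Q x + c = (3, 2)
Constraint values g_i(x) = a_i^T x - b_i:
  g_1((-3, 0)) = 0
Stationarity residual: grad f(x) + sum_i lambda_i a_i = (3, 2)
  -> stationarity FAILS
Primal feasibility (all g_i <= 0): OK
Dual feasibility (all lambda_i >= 0): OK
Complementary slackness (lambda_i * g_i(x) = 0 for all i): OK

Verdict: the first failing condition is stationarity -> stat.

stat


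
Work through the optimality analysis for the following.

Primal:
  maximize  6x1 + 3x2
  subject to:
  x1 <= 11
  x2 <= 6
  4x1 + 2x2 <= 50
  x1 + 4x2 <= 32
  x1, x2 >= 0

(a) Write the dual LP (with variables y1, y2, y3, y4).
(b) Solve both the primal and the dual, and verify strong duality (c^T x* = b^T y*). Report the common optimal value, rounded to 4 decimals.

The standard primal-dual pair for 'max c^T x s.t. A x <= b, x >= 0' is:
  Dual:  min b^T y  s.t.  A^T y >= c,  y >= 0.

So the dual LP is:
  minimize  11y1 + 6y2 + 50y3 + 32y4
  subject to:
    y1 + 4y3 + y4 >= 6
    y2 + 2y3 + 4y4 >= 3
    y1, y2, y3, y4 >= 0

Solving the primal: x* = (11, 3).
  primal value c^T x* = 75.
Solving the dual: y* = (0, 0, 1.5, 0).
  dual value b^T y* = 75.
Strong duality: c^T x* = b^T y*. Confirmed.

75


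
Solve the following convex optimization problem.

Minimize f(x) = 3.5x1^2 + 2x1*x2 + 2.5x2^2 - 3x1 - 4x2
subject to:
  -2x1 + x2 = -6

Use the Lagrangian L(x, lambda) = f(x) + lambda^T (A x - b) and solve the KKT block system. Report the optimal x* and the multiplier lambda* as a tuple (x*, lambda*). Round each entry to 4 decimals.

Form the Lagrangian:
  L(x, lambda) = (1/2) x^T Q x + c^T x + lambda^T (A x - b)
Stationarity (grad_x L = 0): Q x + c + A^T lambda = 0.
Primal feasibility: A x = b.

This gives the KKT block system:
  [ Q   A^T ] [ x     ]   [-c ]
  [ A    0  ] [ lambda ] = [ b ]

Solving the linear system:
  x*      = (2.3714, -1.2571)
  lambda* = (5.5429)
  f(x*)   = 15.5857

x* = (2.3714, -1.2571), lambda* = (5.5429)


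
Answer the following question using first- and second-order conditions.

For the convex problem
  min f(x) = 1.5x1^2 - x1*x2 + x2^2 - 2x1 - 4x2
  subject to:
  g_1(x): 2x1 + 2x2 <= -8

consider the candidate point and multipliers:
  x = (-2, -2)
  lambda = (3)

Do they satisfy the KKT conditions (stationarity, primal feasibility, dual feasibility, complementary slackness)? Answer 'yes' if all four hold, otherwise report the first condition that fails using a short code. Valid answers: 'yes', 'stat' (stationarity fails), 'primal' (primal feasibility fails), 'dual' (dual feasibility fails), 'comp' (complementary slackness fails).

Gradient of f: grad f(x) = Q x + c = (-6, -6)
Constraint values g_i(x) = a_i^T x - b_i:
  g_1((-2, -2)) = 0
Stationarity residual: grad f(x) + sum_i lambda_i a_i = (0, 0)
  -> stationarity OK
Primal feasibility (all g_i <= 0): OK
Dual feasibility (all lambda_i >= 0): OK
Complementary slackness (lambda_i * g_i(x) = 0 for all i): OK

Verdict: yes, KKT holds.

yes


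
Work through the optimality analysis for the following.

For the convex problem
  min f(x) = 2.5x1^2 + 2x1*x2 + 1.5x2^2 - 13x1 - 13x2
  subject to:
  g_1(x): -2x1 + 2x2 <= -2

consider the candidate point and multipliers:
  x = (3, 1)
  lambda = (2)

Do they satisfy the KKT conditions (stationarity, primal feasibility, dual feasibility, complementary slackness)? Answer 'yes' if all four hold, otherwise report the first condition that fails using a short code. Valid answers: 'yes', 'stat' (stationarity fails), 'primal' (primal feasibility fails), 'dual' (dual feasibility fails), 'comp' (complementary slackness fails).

Gradient of f: grad f(x) = Q x + c = (4, -4)
Constraint values g_i(x) = a_i^T x - b_i:
  g_1((3, 1)) = -2
Stationarity residual: grad f(x) + sum_i lambda_i a_i = (0, 0)
  -> stationarity OK
Primal feasibility (all g_i <= 0): OK
Dual feasibility (all lambda_i >= 0): OK
Complementary slackness (lambda_i * g_i(x) = 0 for all i): FAILS

Verdict: the first failing condition is complementary_slackness -> comp.

comp


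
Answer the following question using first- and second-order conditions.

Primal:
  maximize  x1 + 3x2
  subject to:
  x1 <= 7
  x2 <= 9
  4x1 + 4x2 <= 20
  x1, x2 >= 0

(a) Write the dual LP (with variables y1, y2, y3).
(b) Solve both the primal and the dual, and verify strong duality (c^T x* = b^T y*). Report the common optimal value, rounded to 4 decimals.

The standard primal-dual pair for 'max c^T x s.t. A x <= b, x >= 0' is:
  Dual:  min b^T y  s.t.  A^T y >= c,  y >= 0.

So the dual LP is:
  minimize  7y1 + 9y2 + 20y3
  subject to:
    y1 + 4y3 >= 1
    y2 + 4y3 >= 3
    y1, y2, y3 >= 0

Solving the primal: x* = (0, 5).
  primal value c^T x* = 15.
Solving the dual: y* = (0, 0, 0.75).
  dual value b^T y* = 15.
Strong duality: c^T x* = b^T y*. Confirmed.

15


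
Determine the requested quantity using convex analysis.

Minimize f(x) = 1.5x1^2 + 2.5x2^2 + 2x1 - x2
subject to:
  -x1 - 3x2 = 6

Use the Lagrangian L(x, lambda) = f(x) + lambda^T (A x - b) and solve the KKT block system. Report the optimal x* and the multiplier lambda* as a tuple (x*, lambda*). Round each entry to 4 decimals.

Form the Lagrangian:
  L(x, lambda) = (1/2) x^T Q x + c^T x + lambda^T (A x - b)
Stationarity (grad_x L = 0): Q x + c + A^T lambda = 0.
Primal feasibility: A x = b.

This gives the KKT block system:
  [ Q   A^T ] [ x     ]   [-c ]
  [ A    0  ] [ lambda ] = [ b ]

Solving the linear system:
  x*      = (-1.5938, -1.4687)
  lambda* = (-2.7812)
  f(x*)   = 7.4844

x* = (-1.5938, -1.4687), lambda* = (-2.7812)


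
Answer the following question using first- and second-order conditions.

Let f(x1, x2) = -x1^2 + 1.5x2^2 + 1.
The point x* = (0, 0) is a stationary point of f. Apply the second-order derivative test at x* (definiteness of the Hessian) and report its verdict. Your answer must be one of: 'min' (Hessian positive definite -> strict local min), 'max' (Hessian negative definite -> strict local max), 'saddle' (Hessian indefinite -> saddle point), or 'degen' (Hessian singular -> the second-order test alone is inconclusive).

Compute the Hessian H = grad^2 f:
  H = [[-2, 0], [0, 3]]
Verify stationarity: grad f(x*) = H x* + g = (0, 0).
Eigenvalues of H: -2, 3.
Eigenvalues have mixed signs, so H is indefinite -> x* is a saddle point.

saddle


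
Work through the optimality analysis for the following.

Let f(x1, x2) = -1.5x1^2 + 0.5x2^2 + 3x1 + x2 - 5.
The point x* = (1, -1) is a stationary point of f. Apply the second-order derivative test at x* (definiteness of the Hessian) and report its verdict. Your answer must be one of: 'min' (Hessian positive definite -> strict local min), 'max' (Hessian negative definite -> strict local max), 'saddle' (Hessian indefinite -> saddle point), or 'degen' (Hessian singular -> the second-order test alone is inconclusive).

Compute the Hessian H = grad^2 f:
  H = [[-3, 0], [0, 1]]
Verify stationarity: grad f(x*) = H x* + g = (0, 0).
Eigenvalues of H: -3, 1.
Eigenvalues have mixed signs, so H is indefinite -> x* is a saddle point.

saddle


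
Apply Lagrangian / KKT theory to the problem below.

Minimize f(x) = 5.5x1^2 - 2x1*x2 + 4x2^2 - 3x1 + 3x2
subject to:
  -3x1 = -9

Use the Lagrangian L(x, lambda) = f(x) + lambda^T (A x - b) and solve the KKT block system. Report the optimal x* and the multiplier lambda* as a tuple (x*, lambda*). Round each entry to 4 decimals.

Form the Lagrangian:
  L(x, lambda) = (1/2) x^T Q x + c^T x + lambda^T (A x - b)
Stationarity (grad_x L = 0): Q x + c + A^T lambda = 0.
Primal feasibility: A x = b.

This gives the KKT block system:
  [ Q   A^T ] [ x     ]   [-c ]
  [ A    0  ] [ lambda ] = [ b ]

Solving the linear system:
  x*      = (3, 0.375)
  lambda* = (9.75)
  f(x*)   = 39.9375

x* = (3, 0.375), lambda* = (9.75)


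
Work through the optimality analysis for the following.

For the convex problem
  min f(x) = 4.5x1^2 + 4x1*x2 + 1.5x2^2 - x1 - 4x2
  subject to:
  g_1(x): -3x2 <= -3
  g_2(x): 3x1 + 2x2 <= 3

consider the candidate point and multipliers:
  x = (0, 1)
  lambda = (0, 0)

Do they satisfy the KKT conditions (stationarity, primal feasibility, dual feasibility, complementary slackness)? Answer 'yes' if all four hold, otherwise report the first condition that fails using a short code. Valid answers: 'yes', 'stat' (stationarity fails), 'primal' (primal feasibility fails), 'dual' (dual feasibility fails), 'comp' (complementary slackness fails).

Gradient of f: grad f(x) = Q x + c = (3, -1)
Constraint values g_i(x) = a_i^T x - b_i:
  g_1((0, 1)) = 0
  g_2((0, 1)) = -1
Stationarity residual: grad f(x) + sum_i lambda_i a_i = (3, -1)
  -> stationarity FAILS
Primal feasibility (all g_i <= 0): OK
Dual feasibility (all lambda_i >= 0): OK
Complementary slackness (lambda_i * g_i(x) = 0 for all i): OK

Verdict: the first failing condition is stationarity -> stat.

stat


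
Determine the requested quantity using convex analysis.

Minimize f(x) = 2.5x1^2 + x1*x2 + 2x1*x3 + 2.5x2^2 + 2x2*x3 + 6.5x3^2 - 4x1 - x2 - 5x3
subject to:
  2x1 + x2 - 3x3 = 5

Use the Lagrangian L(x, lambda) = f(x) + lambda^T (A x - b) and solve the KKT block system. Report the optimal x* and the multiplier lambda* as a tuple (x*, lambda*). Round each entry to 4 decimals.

Form the Lagrangian:
  L(x, lambda) = (1/2) x^T Q x + c^T x + lambda^T (A x - b)
Stationarity (grad_x L = 0): Q x + c + A^T lambda = 0.
Primal feasibility: A x = b.

This gives the KKT block system:
  [ Q   A^T ] [ x     ]   [-c ]
  [ A    0  ] [ lambda ] = [ b ]

Solving the linear system:
  x*      = (1.6804, 0.4277, -0.4038)
  lambda* = (-2.0111)
  f(x*)   = 2.4626

x* = (1.6804, 0.4277, -0.4038), lambda* = (-2.0111)


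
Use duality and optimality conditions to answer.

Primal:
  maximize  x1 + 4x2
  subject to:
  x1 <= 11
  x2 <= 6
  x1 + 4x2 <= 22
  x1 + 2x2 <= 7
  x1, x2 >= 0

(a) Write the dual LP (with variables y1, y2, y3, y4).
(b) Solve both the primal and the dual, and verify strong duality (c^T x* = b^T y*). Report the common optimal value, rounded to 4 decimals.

The standard primal-dual pair for 'max c^T x s.t. A x <= b, x >= 0' is:
  Dual:  min b^T y  s.t.  A^T y >= c,  y >= 0.

So the dual LP is:
  minimize  11y1 + 6y2 + 22y3 + 7y4
  subject to:
    y1 + y3 + y4 >= 1
    y2 + 4y3 + 2y4 >= 4
    y1, y2, y3, y4 >= 0

Solving the primal: x* = (0, 3.5).
  primal value c^T x* = 14.
Solving the dual: y* = (0, 0, 0, 2).
  dual value b^T y* = 14.
Strong duality: c^T x* = b^T y*. Confirmed.

14


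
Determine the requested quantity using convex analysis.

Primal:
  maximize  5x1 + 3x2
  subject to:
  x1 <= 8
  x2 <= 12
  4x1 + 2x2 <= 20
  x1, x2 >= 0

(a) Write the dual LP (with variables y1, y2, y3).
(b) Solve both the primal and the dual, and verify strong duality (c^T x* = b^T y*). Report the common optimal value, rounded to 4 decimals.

The standard primal-dual pair for 'max c^T x s.t. A x <= b, x >= 0' is:
  Dual:  min b^T y  s.t.  A^T y >= c,  y >= 0.

So the dual LP is:
  minimize  8y1 + 12y2 + 20y3
  subject to:
    y1 + 4y3 >= 5
    y2 + 2y3 >= 3
    y1, y2, y3 >= 0

Solving the primal: x* = (0, 10).
  primal value c^T x* = 30.
Solving the dual: y* = (0, 0, 1.5).
  dual value b^T y* = 30.
Strong duality: c^T x* = b^T y*. Confirmed.

30


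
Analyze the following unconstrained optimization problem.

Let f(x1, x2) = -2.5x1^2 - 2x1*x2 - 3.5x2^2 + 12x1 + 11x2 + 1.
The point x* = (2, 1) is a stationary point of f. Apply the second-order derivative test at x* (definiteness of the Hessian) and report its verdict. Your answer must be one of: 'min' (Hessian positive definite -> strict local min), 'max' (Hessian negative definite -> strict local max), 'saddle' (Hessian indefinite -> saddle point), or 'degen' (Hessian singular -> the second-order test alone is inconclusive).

Compute the Hessian H = grad^2 f:
  H = [[-5, -2], [-2, -7]]
Verify stationarity: grad f(x*) = H x* + g = (0, 0).
Eigenvalues of H: -8.2361, -3.7639.
Both eigenvalues < 0, so H is negative definite -> x* is a strict local max.

max


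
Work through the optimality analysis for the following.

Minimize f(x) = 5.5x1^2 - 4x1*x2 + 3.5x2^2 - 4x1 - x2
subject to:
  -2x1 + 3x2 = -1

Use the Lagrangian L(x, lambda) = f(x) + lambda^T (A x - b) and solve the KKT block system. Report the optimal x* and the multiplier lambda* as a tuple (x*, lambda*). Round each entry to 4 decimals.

Form the Lagrangian:
  L(x, lambda) = (1/2) x^T Q x + c^T x + lambda^T (A x - b)
Stationarity (grad_x L = 0): Q x + c + A^T lambda = 0.
Primal feasibility: A x = b.

This gives the KKT block system:
  [ Q   A^T ] [ x     ]   [-c ]
  [ A    0  ] [ lambda ] = [ b ]

Solving the linear system:
  x*      = (0.557, 0.038)
  lambda* = (0.9873)
  f(x*)   = -0.6392

x* = (0.557, 0.038), lambda* = (0.9873)


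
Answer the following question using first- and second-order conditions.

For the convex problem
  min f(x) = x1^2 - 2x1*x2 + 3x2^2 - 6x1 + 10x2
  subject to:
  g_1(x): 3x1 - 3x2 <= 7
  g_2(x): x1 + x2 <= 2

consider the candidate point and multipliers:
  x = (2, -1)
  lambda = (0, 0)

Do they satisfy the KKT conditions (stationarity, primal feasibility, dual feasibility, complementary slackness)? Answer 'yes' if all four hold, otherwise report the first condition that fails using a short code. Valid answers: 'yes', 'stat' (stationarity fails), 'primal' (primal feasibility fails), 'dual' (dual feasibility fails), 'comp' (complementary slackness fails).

Gradient of f: grad f(x) = Q x + c = (0, 0)
Constraint values g_i(x) = a_i^T x - b_i:
  g_1((2, -1)) = 2
  g_2((2, -1)) = -1
Stationarity residual: grad f(x) + sum_i lambda_i a_i = (0, 0)
  -> stationarity OK
Primal feasibility (all g_i <= 0): FAILS
Dual feasibility (all lambda_i >= 0): OK
Complementary slackness (lambda_i * g_i(x) = 0 for all i): OK

Verdict: the first failing condition is primal_feasibility -> primal.

primal


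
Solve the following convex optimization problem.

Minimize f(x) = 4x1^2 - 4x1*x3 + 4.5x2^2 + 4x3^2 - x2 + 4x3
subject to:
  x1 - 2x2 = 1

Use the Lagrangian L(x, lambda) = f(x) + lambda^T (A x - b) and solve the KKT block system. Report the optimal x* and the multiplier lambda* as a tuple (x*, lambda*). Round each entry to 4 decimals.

Form the Lagrangian:
  L(x, lambda) = (1/2) x^T Q x + c^T x + lambda^T (A x - b)
Stationarity (grad_x L = 0): Q x + c + A^T lambda = 0.
Primal feasibility: A x = b.

This gives the KKT block system:
  [ Q   A^T ] [ x     ]   [-c ]
  [ A    0  ] [ lambda ] = [ b ]

Solving the linear system:
  x*      = (0.0909, -0.4545, -0.4545)
  lambda* = (-2.5455)
  f(x*)   = 0.5909

x* = (0.0909, -0.4545, -0.4545), lambda* = (-2.5455)


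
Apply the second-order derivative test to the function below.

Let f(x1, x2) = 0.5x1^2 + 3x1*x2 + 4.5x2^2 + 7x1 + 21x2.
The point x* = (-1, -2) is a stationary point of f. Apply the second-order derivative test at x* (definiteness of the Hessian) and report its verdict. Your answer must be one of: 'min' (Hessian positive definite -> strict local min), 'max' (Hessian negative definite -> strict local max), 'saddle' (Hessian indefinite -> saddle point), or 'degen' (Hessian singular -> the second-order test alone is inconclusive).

Compute the Hessian H = grad^2 f:
  H = [[1, 3], [3, 9]]
Verify stationarity: grad f(x*) = H x* + g = (0, 0).
Eigenvalues of H: 0, 10.
H has a zero eigenvalue (singular; positive semidefinite but not definite), so H is neither positive definite, negative definite, nor indefinite. The second-order test alone is inconclusive -> degen.
(Indeed, f is constant along the null direction of H through x*, so x* is not a strict local extremum.)

degen


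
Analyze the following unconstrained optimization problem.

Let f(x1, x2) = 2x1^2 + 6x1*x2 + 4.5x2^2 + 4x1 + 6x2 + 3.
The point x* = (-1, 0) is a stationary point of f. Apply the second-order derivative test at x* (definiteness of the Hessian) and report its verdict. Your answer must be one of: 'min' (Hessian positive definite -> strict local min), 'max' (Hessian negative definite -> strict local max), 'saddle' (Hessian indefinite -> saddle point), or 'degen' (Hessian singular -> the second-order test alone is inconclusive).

Compute the Hessian H = grad^2 f:
  H = [[4, 6], [6, 9]]
Verify stationarity: grad f(x*) = H x* + g = (0, 0).
Eigenvalues of H: 0, 13.
H has a zero eigenvalue (singular; positive semidefinite but not definite), so H is neither positive definite, negative definite, nor indefinite. The second-order test alone is inconclusive -> degen.
(Indeed, f is constant along the null direction of H through x*, so x* is not a strict local extremum.)

degen


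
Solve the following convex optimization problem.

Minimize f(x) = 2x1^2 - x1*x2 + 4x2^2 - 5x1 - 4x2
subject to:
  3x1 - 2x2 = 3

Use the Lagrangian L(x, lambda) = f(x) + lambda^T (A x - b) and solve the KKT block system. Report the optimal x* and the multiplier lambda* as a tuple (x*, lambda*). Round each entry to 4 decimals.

Form the Lagrangian:
  L(x, lambda) = (1/2) x^T Q x + c^T x + lambda^T (A x - b)
Stationarity (grad_x L = 0): Q x + c + A^T lambda = 0.
Primal feasibility: A x = b.

This gives the KKT block system:
  [ Q   A^T ] [ x     ]   [-c ]
  [ A    0  ] [ lambda ] = [ b ]

Solving the linear system:
  x*      = (1.4474, 0.6711)
  lambda* = (-0.0395)
  f(x*)   = -4.9013

x* = (1.4474, 0.6711), lambda* = (-0.0395)


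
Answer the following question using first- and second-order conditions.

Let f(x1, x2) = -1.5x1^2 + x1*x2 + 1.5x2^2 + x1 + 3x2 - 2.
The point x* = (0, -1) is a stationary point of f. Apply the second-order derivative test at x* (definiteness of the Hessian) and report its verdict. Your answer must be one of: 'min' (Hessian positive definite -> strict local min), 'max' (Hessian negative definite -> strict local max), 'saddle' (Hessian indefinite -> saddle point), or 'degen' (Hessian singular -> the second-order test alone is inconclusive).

Compute the Hessian H = grad^2 f:
  H = [[-3, 1], [1, 3]]
Verify stationarity: grad f(x*) = H x* + g = (0, 0).
Eigenvalues of H: -3.1623, 3.1623.
Eigenvalues have mixed signs, so H is indefinite -> x* is a saddle point.

saddle


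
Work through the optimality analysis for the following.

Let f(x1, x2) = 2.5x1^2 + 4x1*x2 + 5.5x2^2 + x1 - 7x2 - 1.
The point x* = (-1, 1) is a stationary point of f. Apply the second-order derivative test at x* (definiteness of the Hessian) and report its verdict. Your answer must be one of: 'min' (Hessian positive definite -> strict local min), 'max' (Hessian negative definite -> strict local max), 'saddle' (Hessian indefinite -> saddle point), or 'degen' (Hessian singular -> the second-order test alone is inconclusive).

Compute the Hessian H = grad^2 f:
  H = [[5, 4], [4, 11]]
Verify stationarity: grad f(x*) = H x* + g = (0, 0).
Eigenvalues of H: 3, 13.
Both eigenvalues > 0, so H is positive definite -> x* is a strict local min.

min


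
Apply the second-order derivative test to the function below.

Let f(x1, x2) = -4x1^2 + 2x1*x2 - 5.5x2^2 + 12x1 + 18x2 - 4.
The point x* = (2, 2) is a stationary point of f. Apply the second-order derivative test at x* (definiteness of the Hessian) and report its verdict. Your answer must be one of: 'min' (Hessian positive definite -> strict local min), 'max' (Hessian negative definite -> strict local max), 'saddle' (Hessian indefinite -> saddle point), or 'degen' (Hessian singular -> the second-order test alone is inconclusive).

Compute the Hessian H = grad^2 f:
  H = [[-8, 2], [2, -11]]
Verify stationarity: grad f(x*) = H x* + g = (0, 0).
Eigenvalues of H: -12, -7.
Both eigenvalues < 0, so H is negative definite -> x* is a strict local max.

max


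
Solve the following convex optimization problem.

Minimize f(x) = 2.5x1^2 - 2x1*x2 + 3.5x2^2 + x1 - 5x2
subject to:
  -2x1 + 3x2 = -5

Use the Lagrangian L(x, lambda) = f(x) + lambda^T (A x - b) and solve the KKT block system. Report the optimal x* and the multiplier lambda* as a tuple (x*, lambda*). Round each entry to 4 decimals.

Form the Lagrangian:
  L(x, lambda) = (1/2) x^T Q x + c^T x + lambda^T (A x - b)
Stationarity (grad_x L = 0): Q x + c + A^T lambda = 0.
Primal feasibility: A x = b.

This gives the KKT block system:
  [ Q   A^T ] [ x     ]   [-c ]
  [ A    0  ] [ lambda ] = [ b ]

Solving the linear system:
  x*      = (1.2449, -0.8367)
  lambda* = (4.449)
  f(x*)   = 13.8367

x* = (1.2449, -0.8367), lambda* = (4.449)


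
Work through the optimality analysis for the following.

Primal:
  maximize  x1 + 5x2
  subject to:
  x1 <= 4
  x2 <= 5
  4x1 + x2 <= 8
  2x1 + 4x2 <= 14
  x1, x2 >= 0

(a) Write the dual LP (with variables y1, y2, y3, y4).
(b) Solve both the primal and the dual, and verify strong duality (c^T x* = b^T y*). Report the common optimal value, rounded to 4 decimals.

The standard primal-dual pair for 'max c^T x s.t. A x <= b, x >= 0' is:
  Dual:  min b^T y  s.t.  A^T y >= c,  y >= 0.

So the dual LP is:
  minimize  4y1 + 5y2 + 8y3 + 14y4
  subject to:
    y1 + 4y3 + 2y4 >= 1
    y2 + y3 + 4y4 >= 5
    y1, y2, y3, y4 >= 0

Solving the primal: x* = (0, 3.5).
  primal value c^T x* = 17.5.
Solving the dual: y* = (0, 0, 0, 1.25).
  dual value b^T y* = 17.5.
Strong duality: c^T x* = b^T y*. Confirmed.

17.5


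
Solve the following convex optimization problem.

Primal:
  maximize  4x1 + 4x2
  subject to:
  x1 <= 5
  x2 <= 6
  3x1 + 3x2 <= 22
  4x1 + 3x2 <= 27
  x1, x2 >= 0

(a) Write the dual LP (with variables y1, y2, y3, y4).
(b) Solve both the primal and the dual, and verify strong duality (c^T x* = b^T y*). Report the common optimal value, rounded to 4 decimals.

The standard primal-dual pair for 'max c^T x s.t. A x <= b, x >= 0' is:
  Dual:  min b^T y  s.t.  A^T y >= c,  y >= 0.

So the dual LP is:
  minimize  5y1 + 6y2 + 22y3 + 27y4
  subject to:
    y1 + 3y3 + 4y4 >= 4
    y2 + 3y3 + 3y4 >= 4
    y1, y2, y3, y4 >= 0

Solving the primal: x* = (5, 2.3333).
  primal value c^T x* = 29.3333.
Solving the dual: y* = (0, 0, 1.3333, 0).
  dual value b^T y* = 29.3333.
Strong duality: c^T x* = b^T y*. Confirmed.

29.3333
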